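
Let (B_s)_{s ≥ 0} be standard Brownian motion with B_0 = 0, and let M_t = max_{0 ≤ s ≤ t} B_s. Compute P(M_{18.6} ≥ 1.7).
P(M_{18.6} ≥ 1.7) = 2·P(B_{18.6} ≥ 1.7) = 2(1 − Φ(1.7/√18.6)) ≈ 0.6934

By the reflection principle for Brownian motion, P(M_t ≥ a) = 2 · P(B_t ≥ a) for a ≥ 0. Since B_t ~ N(0, t), P(B_t ≥ 1.7) = 1 − Φ(1.7/√t) = 1 − Φ(1.7/√18.6) = 1 − Φ(0.3942). So
  P(M_{18.6} ≥ 1.7) = 2(1 − Φ(0.3942)) ≈ 0.6934.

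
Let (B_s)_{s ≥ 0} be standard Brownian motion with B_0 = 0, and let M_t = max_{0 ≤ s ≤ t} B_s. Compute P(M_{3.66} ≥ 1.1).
P(M_{3.66} ≥ 1.1) = 2·P(B_{3.66} ≥ 1.1) = 2(1 − Φ(1.1/√3.66)) ≈ 0.5653

By the reflection principle for Brownian motion, P(M_t ≥ a) = 2 · P(B_t ≥ a) for a ≥ 0. Since B_t ~ N(0, t), P(B_t ≥ 1.1) = 1 − Φ(1.1/√t) = 1 − Φ(1.1/√3.66) = 1 − Φ(0.5750). So
  P(M_{3.66} ≥ 1.1) = 2(1 − Φ(0.5750)) ≈ 0.5653.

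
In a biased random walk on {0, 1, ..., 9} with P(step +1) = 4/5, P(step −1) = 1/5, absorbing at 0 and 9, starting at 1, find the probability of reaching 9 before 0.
P(hit 9 before 0) = (1 − (1/4)^1) / (1 − (1/4)^9) = 65536/87381

Let u_k denote P(reach 9 before 0 | start at k). Boundary: u_0 = 0, u_9 = 1. Recurrence: u_k = 4/5·u_{k+1} + 1/5·u_{k-1} for 1 ≤ k ≤ 8. Try u_k = A + B·r^k with r = q/p = (1/5)/(4/5) = 1/4. Substitution satisfies the recurrence; boundary conditions give:
  u_k = (1 − r^k) / (1 − r^N) = (1 − (1/4)^1) / (1 − (1/4)^9) = 65536/87381.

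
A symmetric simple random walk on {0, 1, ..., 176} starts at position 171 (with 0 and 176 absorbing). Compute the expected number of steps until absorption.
E[τ | X_0 = 171] = 855

Let v_k = E[τ | X_0 = k]. Boundary: v_0 = v_176 = 0. Recurrence: v_k = 1 + (v_{k-1} + v_{k+1})/2 for 1 ≤ k ≤ 175. The particular solution to v_k − (v_{k-1} + v_{k+1})/2 = 1 is v_k = −k^2. Adding homogeneous solution A + B k and matching boundaries gives v_k = k (176 − k). Substituting k = 171: v_171 = 171 · 5 = 855.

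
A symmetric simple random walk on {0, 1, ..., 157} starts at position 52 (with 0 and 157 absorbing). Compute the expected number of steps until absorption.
E[τ | X_0 = 52] = 5460

Let v_k = E[τ | X_0 = k]. Boundary: v_0 = v_157 = 0. Recurrence: v_k = 1 + (v_{k-1} + v_{k+1})/2 for 1 ≤ k ≤ 156. The particular solution to v_k − (v_{k-1} + v_{k+1})/2 = 1 is v_k = −k^2. Adding homogeneous solution A + B k and matching boundaries gives v_k = k (157 − k). Substituting k = 52: v_52 = 52 · 105 = 5460.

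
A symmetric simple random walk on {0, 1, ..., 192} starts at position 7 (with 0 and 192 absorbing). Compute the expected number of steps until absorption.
E[τ | X_0 = 7] = 1295

Let v_k = E[τ | X_0 = k]. Boundary: v_0 = v_192 = 0. Recurrence: v_k = 1 + (v_{k-1} + v_{k+1})/2 for 1 ≤ k ≤ 191. The particular solution to v_k − (v_{k-1} + v_{k+1})/2 = 1 is v_k = −k^2. Adding homogeneous solution A + B k and matching boundaries gives v_k = k (192 − k). Substituting k = 7: v_7 = 7 · 185 = 1295.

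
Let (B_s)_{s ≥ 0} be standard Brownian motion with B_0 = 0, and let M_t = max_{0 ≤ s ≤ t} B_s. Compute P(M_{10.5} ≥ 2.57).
P(M_{10.5} ≥ 2.57) = 2·P(B_{10.5} ≥ 2.57) = 2(1 − Φ(2.57/√10.5)) ≈ 0.4277

By the reflection principle for Brownian motion, P(M_t ≥ a) = 2 · P(B_t ≥ a) for a ≥ 0. Since B_t ~ N(0, t), P(B_t ≥ 2.57) = 1 − Φ(2.57/√t) = 1 − Φ(2.57/√10.5) = 1 − Φ(0.7931). So
  P(M_{10.5} ≥ 2.57) = 2(1 − Φ(0.7931)) ≈ 0.4277.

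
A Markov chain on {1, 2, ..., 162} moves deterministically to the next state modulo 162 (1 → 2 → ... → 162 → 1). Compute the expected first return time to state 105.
E[T_105 | X_0 = 105] = 162

The chain cycles deterministically, so starting at state 105 it returns in exactly 162 steps. Equivalently, the stationary distribution is uniform π_j = 1/162 for every state j, so by Kac's formula E[T_105] = 1/π_105 = 162.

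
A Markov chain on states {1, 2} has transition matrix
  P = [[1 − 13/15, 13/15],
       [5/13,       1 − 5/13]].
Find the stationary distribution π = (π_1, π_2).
π_1 = 75/244, π_2 = 169/244

Solve πP = π with π_1 + π_2 = 1. From πP = π: π_1 · (1 − 13/15) + π_2 · 5/13 = π_1 ⇒ π_2 · 5/13 = π_1 · 13/15 ⇒ π_2/π_1 = (13/15)/(5/13) = 169/75. Together with π_1 + π_2 = 1:
  π_1 = (5/13)/(13/15 + 5/13) = (5/13)/(244/195) = 75/244,
  π_2 = (13/15)/(13/15 + 5/13) = (13/15)/(244/195) = 169/244.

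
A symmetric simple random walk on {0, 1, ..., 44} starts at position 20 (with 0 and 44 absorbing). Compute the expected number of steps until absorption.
E[τ | X_0 = 20] = 480

Let v_k = E[τ | X_0 = k]. Boundary: v_0 = v_44 = 0. Recurrence: v_k = 1 + (v_{k-1} + v_{k+1})/2 for 1 ≤ k ≤ 43. The particular solution to v_k − (v_{k-1} + v_{k+1})/2 = 1 is v_k = −k^2. Adding homogeneous solution A + B k and matching boundaries gives v_k = k (44 − k). Substituting k = 20: v_20 = 20 · 24 = 480.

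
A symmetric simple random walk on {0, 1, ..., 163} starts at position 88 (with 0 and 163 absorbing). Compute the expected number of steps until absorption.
E[τ | X_0 = 88] = 6600

Let v_k = E[τ | X_0 = k]. Boundary: v_0 = v_163 = 0. Recurrence: v_k = 1 + (v_{k-1} + v_{k+1})/2 for 1 ≤ k ≤ 162. The particular solution to v_k − (v_{k-1} + v_{k+1})/2 = 1 is v_k = −k^2. Adding homogeneous solution A + B k and matching boundaries gives v_k = k (163 − k). Substituting k = 88: v_88 = 88 · 75 = 6600.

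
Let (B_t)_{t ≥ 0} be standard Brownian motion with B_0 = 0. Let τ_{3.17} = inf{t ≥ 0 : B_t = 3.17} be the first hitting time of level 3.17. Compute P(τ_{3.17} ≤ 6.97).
P(τ_{3.17} ≤ 6.97) = 2(1 − Φ(3.17/√6.97)) = 2(1 − Φ(1.2007)) ≈ 0.2299

By the reflection principle for standard BM, P(τ_b ≤ t) = 2 · P(B_t ≥ b). Since B_t ~ N(0, t), P(B_t ≥ 3.17) = 1 − Φ(3.17/√t) = 1 − Φ(3.17/√6.97) = 1 − Φ(1.2007) ≈ 0.11493. Doubling: P(τ_{3.17} ≤ 6.97) ≈ 2 · 0.11493 = 0.22986 ≈ 0.2299.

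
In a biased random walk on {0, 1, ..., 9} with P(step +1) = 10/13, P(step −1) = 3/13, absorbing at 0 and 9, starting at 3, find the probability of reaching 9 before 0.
P(hit 9 before 0) = (1 − (3/10)^3) / (1 − (3/10)^9) = 1000000/1027729

Let u_k denote P(reach 9 before 0 | start at k). Boundary: u_0 = 0, u_9 = 1. Recurrence: u_k = 10/13·u_{k+1} + 3/13·u_{k-1} for 1 ≤ k ≤ 8. Try u_k = A + B·r^k with r = q/p = (3/13)/(10/13) = 3/10. Substitution satisfies the recurrence; boundary conditions give:
  u_k = (1 − r^k) / (1 − r^N) = (1 − (3/10)^3) / (1 − (3/10)^9) = 1000000/1027729.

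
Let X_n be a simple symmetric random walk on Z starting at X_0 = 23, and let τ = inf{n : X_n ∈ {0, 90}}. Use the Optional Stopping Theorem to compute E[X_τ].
E[X_τ] = 23

X_n is a martingale and τ is a bounded-mean stopping time (indeed τ is finite a.s. with bounded expectation since the walk is in a bounded region). By the OST, E[X_τ] = E[X_0] = 23. Equivalently: E[X_τ] = 90 · P(hit 90 first) + 0 · P(hit 0 first) = 90 · (23/90) = 23.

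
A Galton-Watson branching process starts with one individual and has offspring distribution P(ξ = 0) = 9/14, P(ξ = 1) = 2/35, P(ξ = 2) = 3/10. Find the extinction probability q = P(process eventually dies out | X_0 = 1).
q = 1

Mean offspring μ = 0·9/14 + 1·2/35 + 2·3/10 = 23/35 ≤ 1. For μ ≤ 1 with offspring not concentrated at 1, the Galton-Watson process goes extinct almost surely, so q = 1.
(Algebraic check: The pgf is f(s) = 9/14 + 2/35·s + 3/10·s². The extinction probability q is the smallest fixed point of f in [0, 1]. Setting s = f(s):
  3/10·s² + (2/35 − 1)·s + 9/14 = 0
  3/10·s² − (9/14 + 3/10)·s + 9/14 = 0
which factors as (s − 1)·(3/10·s − 9/14) = 0, giving roots s = 1 and s = (9/14)/(3/10) = 15/7. Since 15/7 ≥ 1, the smallest root in [0, 1] is s = 1.)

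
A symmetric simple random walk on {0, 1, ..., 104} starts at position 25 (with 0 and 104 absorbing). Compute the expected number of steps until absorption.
E[τ | X_0 = 25] = 1975

Let v_k = E[τ | X_0 = k]. Boundary: v_0 = v_104 = 0. Recurrence: v_k = 1 + (v_{k-1} + v_{k+1})/2 for 1 ≤ k ≤ 103. The particular solution to v_k − (v_{k-1} + v_{k+1})/2 = 1 is v_k = −k^2. Adding homogeneous solution A + B k and matching boundaries gives v_k = k (104 − k). Substituting k = 25: v_25 = 25 · 79 = 1975.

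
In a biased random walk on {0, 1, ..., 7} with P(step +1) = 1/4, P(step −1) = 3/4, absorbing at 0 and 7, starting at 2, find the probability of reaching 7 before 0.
P(hit 7 before 0) = (1 − (3)^2) / (1 − (3)^7) = 4/1093

Let u_k denote P(reach 7 before 0 | start at k). Boundary: u_0 = 0, u_7 = 1. Recurrence: u_k = 1/4·u_{k+1} + 3/4·u_{k-1} for 1 ≤ k ≤ 6. Try u_k = A + B·r^k with r = q/p = (3/4)/(1/4) = 3. Substitution satisfies the recurrence; boundary conditions give:
  u_k = (1 − r^k) / (1 − r^N) = (1 − (3)^2) / (1 − (3)^7) = 4/1093.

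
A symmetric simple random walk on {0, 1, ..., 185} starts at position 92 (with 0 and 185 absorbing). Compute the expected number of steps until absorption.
E[τ | X_0 = 92] = 8556

Let v_k = E[τ | X_0 = k]. Boundary: v_0 = v_185 = 0. Recurrence: v_k = 1 + (v_{k-1} + v_{k+1})/2 for 1 ≤ k ≤ 184. The particular solution to v_k − (v_{k-1} + v_{k+1})/2 = 1 is v_k = −k^2. Adding homogeneous solution A + B k and matching boundaries gives v_k = k (185 − k). Substituting k = 92: v_92 = 92 · 93 = 8556.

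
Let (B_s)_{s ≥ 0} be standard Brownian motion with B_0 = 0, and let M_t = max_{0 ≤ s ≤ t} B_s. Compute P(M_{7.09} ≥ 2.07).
P(M_{7.09} ≥ 2.07) = 2·P(B_{7.09} ≥ 2.07) = 2(1 − Φ(2.07/√7.09)) ≈ 0.4369

By the reflection principle for Brownian motion, P(M_t ≥ a) = 2 · P(B_t ≥ a) for a ≥ 0. Since B_t ~ N(0, t), P(B_t ≥ 2.07) = 1 − Φ(2.07/√t) = 1 − Φ(2.07/√7.09) = 1 − Φ(0.7774). So
  P(M_{7.09} ≥ 2.07) = 2(1 − Φ(0.7774)) ≈ 0.4369.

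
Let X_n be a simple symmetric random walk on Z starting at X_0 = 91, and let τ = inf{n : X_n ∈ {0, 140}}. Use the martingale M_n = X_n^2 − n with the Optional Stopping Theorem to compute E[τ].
E[τ] = 4459

M_n = X_n^2 − n is a martingale (since E[X_{n+1}^2 | F_n] = X_n^2 + 1). By OST (τ has finite mean in a bounded region), E[M_τ] = E[M_0] = X_0^2 − 0 = 91^2 = 8281. Also E[M_τ] = E[X_τ^2] − E[τ]. The walk exits at 0 or 140, with P(hit 140 first) = 91/140, so E[X_τ^2] = 140^2 · 91/140 + 0 = 12740. Thus E[τ] = E[X_τ^2] − E[M_τ] = 12740 − 8281 = 4459 = 91(140 − 91) = 4459.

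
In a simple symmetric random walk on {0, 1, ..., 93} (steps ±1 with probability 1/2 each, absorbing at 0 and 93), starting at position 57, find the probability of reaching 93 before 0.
P(hit 93 before 0) = 57/93 = 19/31

Let u_k = P(hit 93 before 0 | start at k). Then u_0 = 0, u_93 = 1, and u_k = u_{k-1}/2 + u_{k+1}/2 for 1 ≤ k ≤ 92. This harmonic recurrence is solved by u_k = k/93, giving u_57 = 57/93 = 19/31.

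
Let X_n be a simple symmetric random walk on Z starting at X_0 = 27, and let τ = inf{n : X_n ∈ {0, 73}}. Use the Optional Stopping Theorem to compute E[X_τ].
E[X_τ] = 27

X_n is a martingale and τ is a bounded-mean stopping time (indeed τ is finite a.s. with bounded expectation since the walk is in a bounded region). By the OST, E[X_τ] = E[X_0] = 27. Equivalently: E[X_τ] = 73 · P(hit 73 first) + 0 · P(hit 0 first) = 73 · (27/73) = 27.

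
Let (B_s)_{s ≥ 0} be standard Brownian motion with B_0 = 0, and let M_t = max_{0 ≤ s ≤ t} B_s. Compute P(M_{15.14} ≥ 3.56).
P(M_{15.14} ≥ 3.56) = 2·P(B_{15.14} ≥ 3.56) = 2(1 − Φ(3.56/√15.14)) ≈ 0.3602

By the reflection principle for Brownian motion, P(M_t ≥ a) = 2 · P(B_t ≥ a) for a ≥ 0. Since B_t ~ N(0, t), P(B_t ≥ 3.56) = 1 − Φ(3.56/√t) = 1 − Φ(3.56/√15.14) = 1 − Φ(0.9149). So
  P(M_{15.14} ≥ 3.56) = 2(1 − Φ(0.9149)) ≈ 0.3602.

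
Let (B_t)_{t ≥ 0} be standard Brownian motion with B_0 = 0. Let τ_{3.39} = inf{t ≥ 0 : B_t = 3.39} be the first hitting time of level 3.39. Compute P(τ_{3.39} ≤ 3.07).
P(τ_{3.39} ≤ 3.07) = 2(1 − Φ(3.39/√3.07)) = 2(1 − Φ(1.9348)) ≈ 0.0530

By the reflection principle for standard BM, P(τ_b ≤ t) = 2 · P(B_t ≥ b). Since B_t ~ N(0, t), P(B_t ≥ 3.39) = 1 − Φ(3.39/√t) = 1 − Φ(3.39/√3.07) = 1 − Φ(1.9348) ≈ 0.02651. Doubling: P(τ_{3.39} ≤ 3.07) ≈ 2 · 0.02651 = 0.05302 ≈ 0.0530.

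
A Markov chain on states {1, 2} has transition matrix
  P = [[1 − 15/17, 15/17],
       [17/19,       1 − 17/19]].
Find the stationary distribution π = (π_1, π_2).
π_1 = 289/574, π_2 = 285/574

Solve πP = π with π_1 + π_2 = 1. From πP = π: π_1 · (1 − 15/17) + π_2 · 17/19 = π_1 ⇒ π_2 · 17/19 = π_1 · 15/17 ⇒ π_2/π_1 = (15/17)/(17/19) = 285/289. Together with π_1 + π_2 = 1:
  π_1 = (17/19)/(15/17 + 17/19) = (17/19)/(574/323) = 289/574,
  π_2 = (15/17)/(15/17 + 17/19) = (15/17)/(574/323) = 285/574.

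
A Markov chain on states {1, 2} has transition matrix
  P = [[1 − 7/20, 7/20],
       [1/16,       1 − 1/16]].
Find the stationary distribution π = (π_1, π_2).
π_1 = 5/33, π_2 = 28/33

Solve πP = π with π_1 + π_2 = 1. From πP = π: π_1 · (1 − 7/20) + π_2 · 1/16 = π_1 ⇒ π_2 · 1/16 = π_1 · 7/20 ⇒ π_2/π_1 = (7/20)/(1/16) = 28/5. Together with π_1 + π_2 = 1:
  π_1 = (1/16)/(7/20 + 1/16) = (1/16)/(33/80) = 5/33,
  π_2 = (7/20)/(7/20 + 1/16) = (7/20)/(33/80) = 28/33.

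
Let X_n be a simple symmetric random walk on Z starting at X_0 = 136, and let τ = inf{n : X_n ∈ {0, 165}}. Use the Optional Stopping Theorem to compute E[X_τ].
E[X_τ] = 136

X_n is a martingale and τ is a bounded-mean stopping time (indeed τ is finite a.s. with bounded expectation since the walk is in a bounded region). By the OST, E[X_τ] = E[X_0] = 136. Equivalently: E[X_τ] = 165 · P(hit 165 first) + 0 · P(hit 0 first) = 165 · (136/165) = 136.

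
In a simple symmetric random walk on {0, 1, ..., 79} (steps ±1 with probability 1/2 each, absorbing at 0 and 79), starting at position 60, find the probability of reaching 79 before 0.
P(hit 79 before 0) = 60/79

Let u_k = P(hit 79 before 0 | start at k). Then u_0 = 0, u_79 = 1, and u_k = u_{k-1}/2 + u_{k+1}/2 for 1 ≤ k ≤ 78. This harmonic recurrence is solved by u_k = k/79, giving u_60 = 60/79.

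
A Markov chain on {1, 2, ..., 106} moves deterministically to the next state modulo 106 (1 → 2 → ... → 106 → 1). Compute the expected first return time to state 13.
E[T_13 | X_0 = 13] = 106

The chain cycles deterministically, so starting at state 13 it returns in exactly 106 steps. Equivalently, the stationary distribution is uniform π_j = 1/106 for every state j, so by Kac's formula E[T_13] = 1/π_13 = 106.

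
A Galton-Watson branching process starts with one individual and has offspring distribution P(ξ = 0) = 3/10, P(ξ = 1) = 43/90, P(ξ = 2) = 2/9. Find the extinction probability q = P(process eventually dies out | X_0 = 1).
q = 1

Mean offspring μ = 0·3/10 + 1·43/90 + 2·2/9 = 83/90 ≤ 1. For μ ≤ 1 with offspring not concentrated at 1, the Galton-Watson process goes extinct almost surely, so q = 1.
(Algebraic check: The pgf is f(s) = 3/10 + 43/90·s + 2/9·s². The extinction probability q is the smallest fixed point of f in [0, 1]. Setting s = f(s):
  2/9·s² + (43/90 − 1)·s + 3/10 = 0
  2/9·s² − (3/10 + 2/9)·s + 3/10 = 0
which factors as (s − 1)·(2/9·s − 3/10) = 0, giving roots s = 1 and s = (3/10)/(2/9) = 27/20. Since 27/20 ≥ 1, the smallest root in [0, 1] is s = 1.)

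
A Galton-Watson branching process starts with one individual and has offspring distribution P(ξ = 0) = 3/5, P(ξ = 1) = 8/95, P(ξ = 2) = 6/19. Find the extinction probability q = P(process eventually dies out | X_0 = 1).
q = 1

Mean offspring μ = 0·3/5 + 1·8/95 + 2·6/19 = 68/95 ≤ 1. For μ ≤ 1 with offspring not concentrated at 1, the Galton-Watson process goes extinct almost surely, so q = 1.
(Algebraic check: The pgf is f(s) = 3/5 + 8/95·s + 6/19·s². The extinction probability q is the smallest fixed point of f in [0, 1]. Setting s = f(s):
  6/19·s² + (8/95 − 1)·s + 3/5 = 0
  6/19·s² − (3/5 + 6/19)·s + 3/5 = 0
which factors as (s − 1)·(6/19·s − 3/5) = 0, giving roots s = 1 and s = (3/5)/(6/19) = 19/10. Since 19/10 ≥ 1, the smallest root in [0, 1] is s = 1.)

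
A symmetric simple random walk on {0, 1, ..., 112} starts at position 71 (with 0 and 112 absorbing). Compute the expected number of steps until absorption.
E[τ | X_0 = 71] = 2911

Let v_k = E[τ | X_0 = k]. Boundary: v_0 = v_112 = 0. Recurrence: v_k = 1 + (v_{k-1} + v_{k+1})/2 for 1 ≤ k ≤ 111. The particular solution to v_k − (v_{k-1} + v_{k+1})/2 = 1 is v_k = −k^2. Adding homogeneous solution A + B k and matching boundaries gives v_k = k (112 − k). Substituting k = 71: v_71 = 71 · 41 = 2911.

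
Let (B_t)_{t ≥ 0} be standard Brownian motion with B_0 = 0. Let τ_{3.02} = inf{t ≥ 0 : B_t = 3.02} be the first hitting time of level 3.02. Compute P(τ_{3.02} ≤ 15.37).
P(τ_{3.02} ≤ 15.37) = 2(1 − Φ(3.02/√15.37)) = 2(1 − Φ(0.7703)) ≈ 0.4411

By the reflection principle for standard BM, P(τ_b ≤ t) = 2 · P(B_t ≥ b). Since B_t ~ N(0, t), P(B_t ≥ 3.02) = 1 − Φ(3.02/√t) = 1 − Φ(3.02/√15.37) = 1 − Φ(0.7703) ≈ 0.22056. Doubling: P(τ_{3.02} ≤ 15.37) ≈ 2 · 0.22056 = 0.44112 ≈ 0.4411.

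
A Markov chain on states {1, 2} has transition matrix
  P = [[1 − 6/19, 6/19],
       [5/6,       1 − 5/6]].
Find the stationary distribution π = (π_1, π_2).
π_1 = 95/131, π_2 = 36/131

Solve πP = π with π_1 + π_2 = 1. From πP = π: π_1 · (1 − 6/19) + π_2 · 5/6 = π_1 ⇒ π_2 · 5/6 = π_1 · 6/19 ⇒ π_2/π_1 = (6/19)/(5/6) = 36/95. Together with π_1 + π_2 = 1:
  π_1 = (5/6)/(6/19 + 5/6) = (5/6)/(131/114) = 95/131,
  π_2 = (6/19)/(6/19 + 5/6) = (6/19)/(131/114) = 36/131.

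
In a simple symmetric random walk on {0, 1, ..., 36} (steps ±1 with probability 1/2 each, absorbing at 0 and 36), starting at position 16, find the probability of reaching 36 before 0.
P(hit 36 before 0) = 16/36 = 4/9

Let u_k = P(hit 36 before 0 | start at k). Then u_0 = 0, u_36 = 1, and u_k = u_{k-1}/2 + u_{k+1}/2 for 1 ≤ k ≤ 35. This harmonic recurrence is solved by u_k = k/36, giving u_16 = 16/36 = 4/9.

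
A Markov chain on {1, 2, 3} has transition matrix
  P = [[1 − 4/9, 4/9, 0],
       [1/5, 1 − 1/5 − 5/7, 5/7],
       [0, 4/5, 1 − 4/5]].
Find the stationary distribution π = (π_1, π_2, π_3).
π = (63/328, 35/82, 125/328)

This is a birth-death chain on three states, which satisfies detailed balance: π_1 · P_{12} = π_2 · P_{21} and π_2 · P_{23} = π_3 · P_{32}.
From π_1 · 4/9 = π_2 · 1/5: π_2/π_1 = (4/9)/(1/5) = 20/9.
From π_2 · 5/7 = π_3 · 4/5: π_3/π_2 = (5/7)/(4/5) = 25/28.
Take π_1 proportional to 1; then unnormalized π = (1, 20/9, 125/63). Normalize by dividing by the sum 328/63:
  π = (63/328, 35/82, 125/328).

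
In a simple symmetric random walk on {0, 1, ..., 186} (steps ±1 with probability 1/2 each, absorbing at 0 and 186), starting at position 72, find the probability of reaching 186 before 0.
P(hit 186 before 0) = 72/186 = 12/31

Let u_k = P(hit 186 before 0 | start at k). Then u_0 = 0, u_186 = 1, and u_k = u_{k-1}/2 + u_{k+1}/2 for 1 ≤ k ≤ 185. This harmonic recurrence is solved by u_k = k/186, giving u_72 = 72/186 = 12/31.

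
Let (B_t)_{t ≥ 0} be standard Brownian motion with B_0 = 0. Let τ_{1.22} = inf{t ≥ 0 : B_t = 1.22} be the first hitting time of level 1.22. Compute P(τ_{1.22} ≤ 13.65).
P(τ_{1.22} ≤ 13.65) = 2(1 − Φ(1.22/√13.65)) = 2(1 − Φ(0.3302)) ≈ 0.7412

By the reflection principle for standard BM, P(τ_b ≤ t) = 2 · P(B_t ≥ b). Since B_t ~ N(0, t), P(B_t ≥ 1.22) = 1 − Φ(1.22/√t) = 1 − Φ(1.22/√13.65) = 1 − Φ(0.3302) ≈ 0.37062. Doubling: P(τ_{1.22} ≤ 13.65) ≈ 2 · 0.37062 = 0.74124 ≈ 0.7412.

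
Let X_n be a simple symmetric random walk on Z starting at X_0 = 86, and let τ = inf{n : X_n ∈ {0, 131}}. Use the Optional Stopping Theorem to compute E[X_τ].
E[X_τ] = 86

X_n is a martingale and τ is a bounded-mean stopping time (indeed τ is finite a.s. with bounded expectation since the walk is in a bounded region). By the OST, E[X_τ] = E[X_0] = 86. Equivalently: E[X_τ] = 131 · P(hit 131 first) + 0 · P(hit 0 first) = 131 · (86/131) = 86.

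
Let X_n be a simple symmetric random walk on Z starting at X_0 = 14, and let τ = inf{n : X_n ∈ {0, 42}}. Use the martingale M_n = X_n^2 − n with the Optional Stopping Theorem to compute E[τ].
E[τ] = 392

M_n = X_n^2 − n is a martingale (since E[X_{n+1}^2 | F_n] = X_n^2 + 1). By OST (τ has finite mean in a bounded region), E[M_τ] = E[M_0] = X_0^2 − 0 = 14^2 = 196. Also E[M_τ] = E[X_τ^2] − E[τ]. The walk exits at 0 or 42, with P(hit 42 first) = 14/42, so E[X_τ^2] = 42^2 · 14/42 + 0 = 588. Thus E[τ] = E[X_τ^2] − E[M_τ] = 588 − 196 = 392 = 14(42 − 14) = 392.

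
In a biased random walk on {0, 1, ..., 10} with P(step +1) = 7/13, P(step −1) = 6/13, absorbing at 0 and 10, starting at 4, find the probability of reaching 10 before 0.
P(hit 10 before 0) = (1 − (6/7)^4) / (1 − (6/7)^10) = 10000165/17077621

Let u_k denote P(reach 10 before 0 | start at k). Boundary: u_0 = 0, u_10 = 1. Recurrence: u_k = 7/13·u_{k+1} + 6/13·u_{k-1} for 1 ≤ k ≤ 9. Try u_k = A + B·r^k with r = q/p = (6/13)/(7/13) = 6/7. Substitution satisfies the recurrence; boundary conditions give:
  u_k = (1 − r^k) / (1 − r^N) = (1 − (6/7)^4) / (1 − (6/7)^10) = 10000165/17077621.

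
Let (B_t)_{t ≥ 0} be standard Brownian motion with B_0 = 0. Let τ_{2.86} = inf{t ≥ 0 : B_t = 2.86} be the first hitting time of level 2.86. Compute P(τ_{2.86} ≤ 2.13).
P(τ_{2.86} ≤ 2.13) = 2(1 − Φ(2.86/√2.13)) = 2(1 − Φ(1.9596)) ≈ 0.0500

By the reflection principle for standard BM, P(τ_b ≤ t) = 2 · P(B_t ≥ b). Since B_t ~ N(0, t), P(B_t ≥ 2.86) = 1 − Φ(2.86/√t) = 1 − Φ(2.86/√2.13) = 1 − Φ(1.9596) ≈ 0.02502. Doubling: P(τ_{2.86} ≤ 2.13) ≈ 2 · 0.02502 = 0.05004 ≈ 0.0500.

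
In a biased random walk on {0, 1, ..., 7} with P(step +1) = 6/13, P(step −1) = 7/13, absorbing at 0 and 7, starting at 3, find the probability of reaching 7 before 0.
P(hit 7 before 0) = (1 − (7/6)^3) / (1 − (7/6)^7) = 164592/543607

Let u_k denote P(reach 7 before 0 | start at k). Boundary: u_0 = 0, u_7 = 1. Recurrence: u_k = 6/13·u_{k+1} + 7/13·u_{k-1} for 1 ≤ k ≤ 6. Try u_k = A + B·r^k with r = q/p = (7/13)/(6/13) = 7/6. Substitution satisfies the recurrence; boundary conditions give:
  u_k = (1 − r^k) / (1 − r^N) = (1 − (7/6)^3) / (1 − (7/6)^7) = 164592/543607.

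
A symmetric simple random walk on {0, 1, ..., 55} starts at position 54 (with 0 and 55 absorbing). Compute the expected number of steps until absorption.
E[τ | X_0 = 54] = 54

Let v_k = E[τ | X_0 = k]. Boundary: v_0 = v_55 = 0. Recurrence: v_k = 1 + (v_{k-1} + v_{k+1})/2 for 1 ≤ k ≤ 54. The particular solution to v_k − (v_{k-1} + v_{k+1})/2 = 1 is v_k = −k^2. Adding homogeneous solution A + B k and matching boundaries gives v_k = k (55 − k). Substituting k = 54: v_54 = 54 · 1 = 54.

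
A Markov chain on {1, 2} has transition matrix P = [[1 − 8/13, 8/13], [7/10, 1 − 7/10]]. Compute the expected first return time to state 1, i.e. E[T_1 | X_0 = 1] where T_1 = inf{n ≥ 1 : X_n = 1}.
E[T_1 | X_0 = 1] = 1/π_1 = 171/91

For an irreducible recurrent Markov chain with stationary distribution π, E[T_i | X_0 = i] = 1/π_i (Kac's formula). Here π_1 = (7/10)/(8/13 + 7/10) = (7/10)/(171/130) = 91/171, so E[T_1 | X_0 = 1] = 1/π_1 = (8/13 + 7/10)/(7/10) = (171/130)/(7/10) = 171/91.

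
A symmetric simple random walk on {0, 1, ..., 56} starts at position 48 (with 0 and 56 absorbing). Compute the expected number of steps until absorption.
E[τ | X_0 = 48] = 384

Let v_k = E[τ | X_0 = k]. Boundary: v_0 = v_56 = 0. Recurrence: v_k = 1 + (v_{k-1} + v_{k+1})/2 for 1 ≤ k ≤ 55. The particular solution to v_k − (v_{k-1} + v_{k+1})/2 = 1 is v_k = −k^2. Adding homogeneous solution A + B k and matching boundaries gives v_k = k (56 − k). Substituting k = 48: v_48 = 48 · 8 = 384.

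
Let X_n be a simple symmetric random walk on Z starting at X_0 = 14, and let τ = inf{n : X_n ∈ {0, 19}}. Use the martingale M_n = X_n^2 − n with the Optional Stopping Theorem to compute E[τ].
E[τ] = 70

M_n = X_n^2 − n is a martingale (since E[X_{n+1}^2 | F_n] = X_n^2 + 1). By OST (τ has finite mean in a bounded region), E[M_τ] = E[M_0] = X_0^2 − 0 = 14^2 = 196. Also E[M_τ] = E[X_τ^2] − E[τ]. The walk exits at 0 or 19, with P(hit 19 first) = 14/19, so E[X_τ^2] = 19^2 · 14/19 + 0 = 266. Thus E[τ] = E[X_τ^2] − E[M_τ] = 266 − 196 = 70 = 14(19 − 14) = 70.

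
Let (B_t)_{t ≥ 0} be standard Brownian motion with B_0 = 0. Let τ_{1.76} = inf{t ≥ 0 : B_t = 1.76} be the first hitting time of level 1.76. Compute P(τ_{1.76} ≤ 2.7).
P(τ_{1.76} ≤ 2.7) = 2(1 − Φ(1.76/√2.7)) = 2(1 − Φ(1.0711)) ≈ 0.2841

By the reflection principle for standard BM, P(τ_b ≤ t) = 2 · P(B_t ≥ b). Since B_t ~ N(0, t), P(B_t ≥ 1.76) = 1 − Φ(1.76/√t) = 1 − Φ(1.76/√2.7) = 1 − Φ(1.0711) ≈ 0.14206. Doubling: P(τ_{1.76} ≤ 2.7) ≈ 2 · 0.14206 = 0.28412 ≈ 0.2841.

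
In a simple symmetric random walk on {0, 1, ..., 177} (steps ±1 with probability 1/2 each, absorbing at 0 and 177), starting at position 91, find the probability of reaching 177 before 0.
P(hit 177 before 0) = 91/177

Let u_k = P(hit 177 before 0 | start at k). Then u_0 = 0, u_177 = 1, and u_k = u_{k-1}/2 + u_{k+1}/2 for 1 ≤ k ≤ 176. This harmonic recurrence is solved by u_k = k/177, giving u_91 = 91/177.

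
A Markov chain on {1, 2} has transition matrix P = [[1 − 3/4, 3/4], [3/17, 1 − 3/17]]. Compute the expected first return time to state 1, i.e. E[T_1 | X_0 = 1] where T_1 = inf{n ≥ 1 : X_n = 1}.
E[T_1 | X_0 = 1] = 1/π_1 = 21/4

For an irreducible recurrent Markov chain with stationary distribution π, E[T_i | X_0 = i] = 1/π_i (Kac's formula). Here π_1 = (3/17)/(3/4 + 3/17) = (3/17)/(63/68) = 4/21, so E[T_1 | X_0 = 1] = 1/π_1 = (3/4 + 3/17)/(3/17) = (63/68)/(3/17) = 21/4.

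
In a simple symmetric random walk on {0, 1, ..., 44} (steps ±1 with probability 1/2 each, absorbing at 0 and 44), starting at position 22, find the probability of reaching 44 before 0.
P(hit 44 before 0) = 22/44 = 1/2

Let u_k = P(hit 44 before 0 | start at k). Then u_0 = 0, u_44 = 1, and u_k = u_{k-1}/2 + u_{k+1}/2 for 1 ≤ k ≤ 43. This harmonic recurrence is solved by u_k = k/44, giving u_22 = 22/44 = 1/2.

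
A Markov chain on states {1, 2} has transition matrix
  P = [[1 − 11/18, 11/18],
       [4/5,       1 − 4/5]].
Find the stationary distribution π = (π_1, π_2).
π_1 = 72/127, π_2 = 55/127

Solve πP = π with π_1 + π_2 = 1. From πP = π: π_1 · (1 − 11/18) + π_2 · 4/5 = π_1 ⇒ π_2 · 4/5 = π_1 · 11/18 ⇒ π_2/π_1 = (11/18)/(4/5) = 55/72. Together with π_1 + π_2 = 1:
  π_1 = (4/5)/(11/18 + 4/5) = (4/5)/(127/90) = 72/127,
  π_2 = (11/18)/(11/18 + 4/5) = (11/18)/(127/90) = 55/127.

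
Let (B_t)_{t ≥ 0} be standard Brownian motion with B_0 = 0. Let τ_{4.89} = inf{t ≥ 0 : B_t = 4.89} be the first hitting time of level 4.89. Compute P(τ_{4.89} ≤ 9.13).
P(τ_{4.89} ≤ 9.13) = 2(1 − Φ(4.89/√9.13)) = 2(1 − Φ(1.6184)) ≈ 0.1056

By the reflection principle for standard BM, P(τ_b ≤ t) = 2 · P(B_t ≥ b). Since B_t ~ N(0, t), P(B_t ≥ 4.89) = 1 − Φ(4.89/√t) = 1 − Φ(4.89/√9.13) = 1 − Φ(1.6184) ≈ 0.05279. Doubling: P(τ_{4.89} ≤ 9.13) ≈ 2 · 0.05279 = 0.10558 ≈ 0.1056.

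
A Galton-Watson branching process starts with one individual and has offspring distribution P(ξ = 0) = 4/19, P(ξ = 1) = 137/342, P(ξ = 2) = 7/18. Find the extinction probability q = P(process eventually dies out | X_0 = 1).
q = 72/133

The pgf is f(s) = 4/19 + 137/342·s + 7/18·s². The extinction probability q is the smallest fixed point of f in [0, 1]. Setting s = f(s):
  7/18·s² + (137/342 − 1)·s + 4/19 = 0
  7/18·s² − (4/19 + 7/18)·s + 4/19 = 0
which factors as (s − 1)·(7/18·s − 4/19) = 0, giving roots s = 1 and s = (4/19)/(7/18) = 72/133.
Mean offspring μ = 137/342 + 2·7/18 = 403/342 > 1 (supercritical), so q < 1. The extinction probability is the smaller root: q = (4/19)/(7/18) = 72/133.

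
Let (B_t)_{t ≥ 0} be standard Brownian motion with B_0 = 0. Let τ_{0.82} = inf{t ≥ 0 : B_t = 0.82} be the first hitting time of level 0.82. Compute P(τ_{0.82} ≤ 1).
P(τ_{0.82} ≤ 1) = 2(1 − Φ(0.82/√1)) = 2(1 − Φ(0.8200)) ≈ 0.4122

By the reflection principle for standard BM, P(τ_b ≤ t) = 2 · P(B_t ≥ b). Since B_t ~ N(0, t), P(B_t ≥ 0.82) = 1 − Φ(0.82/√t) = 1 − Φ(0.82/√1) = 1 − Φ(0.8200) ≈ 0.20611. Doubling: P(τ_{0.82} ≤ 1) ≈ 2 · 0.20611 = 0.41222 ≈ 0.4122.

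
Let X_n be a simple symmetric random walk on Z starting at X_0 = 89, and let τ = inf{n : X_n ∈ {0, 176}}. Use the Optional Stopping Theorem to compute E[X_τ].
E[X_τ] = 89

X_n is a martingale and τ is a bounded-mean stopping time (indeed τ is finite a.s. with bounded expectation since the walk is in a bounded region). By the OST, E[X_τ] = E[X_0] = 89. Equivalently: E[X_τ] = 176 · P(hit 176 first) + 0 · P(hit 0 first) = 176 · (89/176) = 89.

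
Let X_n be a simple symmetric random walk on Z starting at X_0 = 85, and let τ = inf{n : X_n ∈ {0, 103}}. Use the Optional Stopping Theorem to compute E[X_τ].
E[X_τ] = 85

X_n is a martingale and τ is a bounded-mean stopping time (indeed τ is finite a.s. with bounded expectation since the walk is in a bounded region). By the OST, E[X_τ] = E[X_0] = 85. Equivalently: E[X_τ] = 103 · P(hit 103 first) + 0 · P(hit 0 first) = 103 · (85/103) = 85.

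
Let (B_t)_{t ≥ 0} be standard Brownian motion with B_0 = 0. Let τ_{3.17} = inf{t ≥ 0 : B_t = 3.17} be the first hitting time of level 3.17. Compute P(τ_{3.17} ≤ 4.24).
P(τ_{3.17} ≤ 4.24) = 2(1 − Φ(3.17/√4.24)) = 2(1 − Φ(1.5395)) ≈ 0.1237

By the reflection principle for standard BM, P(τ_b ≤ t) = 2 · P(B_t ≥ b). Since B_t ~ N(0, t), P(B_t ≥ 3.17) = 1 − Φ(3.17/√t) = 1 − Φ(3.17/√4.24) = 1 − Φ(1.5395) ≈ 0.06184. Doubling: P(τ_{3.17} ≤ 4.24) ≈ 2 · 0.06184 = 0.12368 ≈ 0.1237.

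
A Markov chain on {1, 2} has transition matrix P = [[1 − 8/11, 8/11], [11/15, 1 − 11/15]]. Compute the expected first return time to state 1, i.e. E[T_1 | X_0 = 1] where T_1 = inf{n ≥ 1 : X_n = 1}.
E[T_1 | X_0 = 1] = 1/π_1 = 241/121

For an irreducible recurrent Markov chain with stationary distribution π, E[T_i | X_0 = i] = 1/π_i (Kac's formula). Here π_1 = (11/15)/(8/11 + 11/15) = (11/15)/(241/165) = 121/241, so E[T_1 | X_0 = 1] = 1/π_1 = (8/11 + 11/15)/(11/15) = (241/165)/(11/15) = 241/121.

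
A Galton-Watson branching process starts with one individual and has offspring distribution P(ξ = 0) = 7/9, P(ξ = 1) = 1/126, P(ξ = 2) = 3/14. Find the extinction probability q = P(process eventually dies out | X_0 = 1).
q = 1

Mean offspring μ = 0·7/9 + 1·1/126 + 2·3/14 = 55/126 ≤ 1. For μ ≤ 1 with offspring not concentrated at 1, the Galton-Watson process goes extinct almost surely, so q = 1.
(Algebraic check: The pgf is f(s) = 7/9 + 1/126·s + 3/14·s². The extinction probability q is the smallest fixed point of f in [0, 1]. Setting s = f(s):
  3/14·s² + (1/126 − 1)·s + 7/9 = 0
  3/14·s² − (7/9 + 3/14)·s + 7/9 = 0
which factors as (s − 1)·(3/14·s − 7/9) = 0, giving roots s = 1 and s = (7/9)/(3/14) = 98/27. Since 98/27 ≥ 1, the smallest root in [0, 1] is s = 1.)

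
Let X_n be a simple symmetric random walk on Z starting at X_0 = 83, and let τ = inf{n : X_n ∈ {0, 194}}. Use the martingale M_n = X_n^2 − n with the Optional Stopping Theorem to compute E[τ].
E[τ] = 9213

M_n = X_n^2 − n is a martingale (since E[X_{n+1}^2 | F_n] = X_n^2 + 1). By OST (τ has finite mean in a bounded region), E[M_τ] = E[M_0] = X_0^2 − 0 = 83^2 = 6889. Also E[M_τ] = E[X_τ^2] − E[τ]. The walk exits at 0 or 194, with P(hit 194 first) = 83/194, so E[X_τ^2] = 194^2 · 83/194 + 0 = 16102. Thus E[τ] = E[X_τ^2] − E[M_τ] = 16102 − 6889 = 9213 = 83(194 − 83) = 9213.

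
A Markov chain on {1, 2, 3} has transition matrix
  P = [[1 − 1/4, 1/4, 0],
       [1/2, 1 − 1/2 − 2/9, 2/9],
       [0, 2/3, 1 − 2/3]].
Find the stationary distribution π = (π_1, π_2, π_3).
π = (3/5, 3/10, 1/10)

This is a birth-death chain on three states, which satisfies detailed balance: π_1 · P_{12} = π_2 · P_{21} and π_2 · P_{23} = π_3 · P_{32}.
From π_1 · 1/4 = π_2 · 1/2: π_2/π_1 = (1/4)/(1/2) = 1/2.
From π_2 · 2/9 = π_3 · 2/3: π_3/π_2 = (2/9)/(2/3) = 1/3.
Take π_1 proportional to 1; then unnormalized π = (1, 1/2, 1/6). Normalize by dividing by the sum 5/3:
  π = (3/5, 3/10, 1/10).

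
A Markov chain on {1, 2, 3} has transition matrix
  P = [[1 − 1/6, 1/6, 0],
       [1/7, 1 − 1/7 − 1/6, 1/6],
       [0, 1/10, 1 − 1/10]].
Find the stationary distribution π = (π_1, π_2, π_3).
π = (9/37, 21/74, 35/74)

This is a birth-death chain on three states, which satisfies detailed balance: π_1 · P_{12} = π_2 · P_{21} and π_2 · P_{23} = π_3 · P_{32}.
From π_1 · 1/6 = π_2 · 1/7: π_2/π_1 = (1/6)/(1/7) = 7/6.
From π_2 · 1/6 = π_3 · 1/10: π_3/π_2 = (1/6)/(1/10) = 5/3.
Take π_1 proportional to 1; then unnormalized π = (1, 7/6, 35/18). Normalize by dividing by the sum 37/9:
  π = (9/37, 21/74, 35/74).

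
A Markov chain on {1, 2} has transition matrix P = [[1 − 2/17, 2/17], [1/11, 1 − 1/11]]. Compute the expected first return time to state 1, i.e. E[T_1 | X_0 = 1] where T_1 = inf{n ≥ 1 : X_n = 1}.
E[T_1 | X_0 = 1] = 1/π_1 = 39/17

For an irreducible recurrent Markov chain with stationary distribution π, E[T_i | X_0 = i] = 1/π_i (Kac's formula). Here π_1 = (1/11)/(2/17 + 1/11) = (1/11)/(39/187) = 17/39, so E[T_1 | X_0 = 1] = 1/π_1 = (2/17 + 1/11)/(1/11) = (39/187)/(1/11) = 39/17.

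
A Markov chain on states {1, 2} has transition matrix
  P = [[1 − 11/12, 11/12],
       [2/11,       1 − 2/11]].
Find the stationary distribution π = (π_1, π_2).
π_1 = 24/145, π_2 = 121/145

Solve πP = π with π_1 + π_2 = 1. From πP = π: π_1 · (1 − 11/12) + π_2 · 2/11 = π_1 ⇒ π_2 · 2/11 = π_1 · 11/12 ⇒ π_2/π_1 = (11/12)/(2/11) = 121/24. Together with π_1 + π_2 = 1:
  π_1 = (2/11)/(11/12 + 2/11) = (2/11)/(145/132) = 24/145,
  π_2 = (11/12)/(11/12 + 2/11) = (11/12)/(145/132) = 121/145.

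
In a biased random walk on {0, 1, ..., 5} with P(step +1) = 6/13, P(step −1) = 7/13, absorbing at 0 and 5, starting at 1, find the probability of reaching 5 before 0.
P(hit 5 before 0) = (1 − (7/6)^1) / (1 − (7/6)^5) = 1296/9031

Let u_k denote P(reach 5 before 0 | start at k). Boundary: u_0 = 0, u_5 = 1. Recurrence: u_k = 6/13·u_{k+1} + 7/13·u_{k-1} for 1 ≤ k ≤ 4. Try u_k = A + B·r^k with r = q/p = (7/13)/(6/13) = 7/6. Substitution satisfies the recurrence; boundary conditions give:
  u_k = (1 − r^k) / (1 − r^N) = (1 − (7/6)^1) / (1 − (7/6)^5) = 1296/9031.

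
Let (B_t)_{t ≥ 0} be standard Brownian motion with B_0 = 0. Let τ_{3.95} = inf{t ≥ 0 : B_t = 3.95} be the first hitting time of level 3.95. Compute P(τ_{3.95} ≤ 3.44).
P(τ_{3.95} ≤ 3.44) = 2(1 − Φ(3.95/√3.44)) = 2(1 − Φ(2.1297)) ≈ 0.0332

By the reflection principle for standard BM, P(τ_b ≤ t) = 2 · P(B_t ≥ b). Since B_t ~ N(0, t), P(B_t ≥ 3.95) = 1 − Φ(3.95/√t) = 1 − Φ(3.95/√3.44) = 1 − Φ(2.1297) ≈ 0.01660. Doubling: P(τ_{3.95} ≤ 3.44) ≈ 2 · 0.01660 = 0.03320 ≈ 0.0332.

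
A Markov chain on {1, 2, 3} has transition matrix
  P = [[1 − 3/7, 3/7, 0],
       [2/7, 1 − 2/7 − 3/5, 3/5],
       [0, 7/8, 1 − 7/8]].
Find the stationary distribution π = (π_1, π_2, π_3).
π = (70/247, 105/247, 72/247)

This is a birth-death chain on three states, which satisfies detailed balance: π_1 · P_{12} = π_2 · P_{21} and π_2 · P_{23} = π_3 · P_{32}.
From π_1 · 3/7 = π_2 · 2/7: π_2/π_1 = (3/7)/(2/7) = 3/2.
From π_2 · 3/5 = π_3 · 7/8: π_3/π_2 = (3/5)/(7/8) = 24/35.
Take π_1 proportional to 1; then unnormalized π = (1, 3/2, 36/35). Normalize by dividing by the sum 247/70:
  π = (70/247, 105/247, 72/247).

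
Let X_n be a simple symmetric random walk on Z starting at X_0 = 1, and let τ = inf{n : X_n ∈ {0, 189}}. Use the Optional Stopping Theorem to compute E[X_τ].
E[X_τ] = 1

X_n is a martingale and τ is a bounded-mean stopping time (indeed τ is finite a.s. with bounded expectation since the walk is in a bounded region). By the OST, E[X_τ] = E[X_0] = 1. Equivalently: E[X_τ] = 189 · P(hit 189 first) + 0 · P(hit 0 first) = 189 · (1/189) = 1.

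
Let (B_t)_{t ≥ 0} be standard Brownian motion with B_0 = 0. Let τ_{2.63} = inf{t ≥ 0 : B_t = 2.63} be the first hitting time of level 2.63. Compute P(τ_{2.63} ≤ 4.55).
P(τ_{2.63} ≤ 4.55) = 2(1 − Φ(2.63/√4.55)) = 2(1 − Φ(1.2330)) ≈ 0.2176

By the reflection principle for standard BM, P(τ_b ≤ t) = 2 · P(B_t ≥ b). Since B_t ~ N(0, t), P(B_t ≥ 2.63) = 1 − Φ(2.63/√t) = 1 − Φ(2.63/√4.55) = 1 − Φ(1.2330) ≈ 0.10879. Doubling: P(τ_{2.63} ≤ 4.55) ≈ 2 · 0.10879 = 0.21758 ≈ 0.2176.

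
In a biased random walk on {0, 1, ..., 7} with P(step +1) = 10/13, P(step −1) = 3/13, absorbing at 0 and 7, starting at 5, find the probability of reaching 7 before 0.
P(hit 7 before 0) = (1 − (3/10)^5) / (1 − (3/10)^7) = 1425100/1428259

Let u_k denote P(reach 7 before 0 | start at k). Boundary: u_0 = 0, u_7 = 1. Recurrence: u_k = 10/13·u_{k+1} + 3/13·u_{k-1} for 1 ≤ k ≤ 6. Try u_k = A + B·r^k with r = q/p = (3/13)/(10/13) = 3/10. Substitution satisfies the recurrence; boundary conditions give:
  u_k = (1 − r^k) / (1 − r^N) = (1 − (3/10)^5) / (1 − (3/10)^7) = 1425100/1428259.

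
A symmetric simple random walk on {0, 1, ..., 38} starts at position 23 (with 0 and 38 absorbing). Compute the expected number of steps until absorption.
E[τ | X_0 = 23] = 345

Let v_k = E[τ | X_0 = k]. Boundary: v_0 = v_38 = 0. Recurrence: v_k = 1 + (v_{k-1} + v_{k+1})/2 for 1 ≤ k ≤ 37. The particular solution to v_k − (v_{k-1} + v_{k+1})/2 = 1 is v_k = −k^2. Adding homogeneous solution A + B k and matching boundaries gives v_k = k (38 − k). Substituting k = 23: v_23 = 23 · 15 = 345.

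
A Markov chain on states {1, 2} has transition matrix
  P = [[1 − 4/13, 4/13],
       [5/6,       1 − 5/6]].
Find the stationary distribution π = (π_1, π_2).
π_1 = 65/89, π_2 = 24/89

Solve πP = π with π_1 + π_2 = 1. From πP = π: π_1 · (1 − 4/13) + π_2 · 5/6 = π_1 ⇒ π_2 · 5/6 = π_1 · 4/13 ⇒ π_2/π_1 = (4/13)/(5/6) = 24/65. Together with π_1 + π_2 = 1:
  π_1 = (5/6)/(4/13 + 5/6) = (5/6)/(89/78) = 65/89,
  π_2 = (4/13)/(4/13 + 5/6) = (4/13)/(89/78) = 24/89.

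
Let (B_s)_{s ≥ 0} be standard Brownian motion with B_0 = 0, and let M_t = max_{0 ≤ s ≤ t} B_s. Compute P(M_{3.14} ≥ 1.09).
P(M_{3.14} ≥ 1.09) = 2·P(B_{3.14} ≥ 1.09) = 2(1 − Φ(1.09/√3.14)) ≈ 0.5385

By the reflection principle for Brownian motion, P(M_t ≥ a) = 2 · P(B_t ≥ a) for a ≥ 0. Since B_t ~ N(0, t), P(B_t ≥ 1.09) = 1 − Φ(1.09/√t) = 1 − Φ(1.09/√3.14) = 1 − Φ(0.6151). So
  P(M_{3.14} ≥ 1.09) = 2(1 − Φ(0.6151)) ≈ 0.5385.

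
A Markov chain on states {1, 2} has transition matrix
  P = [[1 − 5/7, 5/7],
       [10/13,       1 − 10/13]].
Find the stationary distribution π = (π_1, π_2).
π_1 = 14/27, π_2 = 13/27

Solve πP = π with π_1 + π_2 = 1. From πP = π: π_1 · (1 − 5/7) + π_2 · 10/13 = π_1 ⇒ π_2 · 10/13 = π_1 · 5/7 ⇒ π_2/π_1 = (5/7)/(10/13) = 13/14. Together with π_1 + π_2 = 1:
  π_1 = (10/13)/(5/7 + 10/13) = (10/13)/(135/91) = 14/27,
  π_2 = (5/7)/(5/7 + 10/13) = (5/7)/(135/91) = 13/27.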